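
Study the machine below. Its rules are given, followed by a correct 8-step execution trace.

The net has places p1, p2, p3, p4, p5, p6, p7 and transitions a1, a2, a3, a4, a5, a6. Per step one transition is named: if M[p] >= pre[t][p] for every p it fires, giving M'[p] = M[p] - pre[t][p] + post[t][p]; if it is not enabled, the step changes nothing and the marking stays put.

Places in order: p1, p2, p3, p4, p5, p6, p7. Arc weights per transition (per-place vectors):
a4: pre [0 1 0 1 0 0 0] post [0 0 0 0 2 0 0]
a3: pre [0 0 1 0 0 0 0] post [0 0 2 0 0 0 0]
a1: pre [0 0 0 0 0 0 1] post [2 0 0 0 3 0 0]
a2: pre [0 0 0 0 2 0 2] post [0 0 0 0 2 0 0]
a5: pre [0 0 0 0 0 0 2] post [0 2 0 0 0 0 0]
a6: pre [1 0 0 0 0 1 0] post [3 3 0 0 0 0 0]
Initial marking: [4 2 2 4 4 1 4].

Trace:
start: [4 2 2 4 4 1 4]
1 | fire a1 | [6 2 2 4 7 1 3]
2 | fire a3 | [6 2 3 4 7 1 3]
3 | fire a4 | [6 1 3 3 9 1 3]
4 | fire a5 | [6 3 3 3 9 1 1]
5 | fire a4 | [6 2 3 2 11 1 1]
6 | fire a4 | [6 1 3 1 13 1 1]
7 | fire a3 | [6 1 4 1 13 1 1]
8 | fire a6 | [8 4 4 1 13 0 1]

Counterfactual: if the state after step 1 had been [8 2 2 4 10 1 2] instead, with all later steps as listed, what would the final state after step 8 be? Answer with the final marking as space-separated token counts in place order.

state after step 1 := [8 2 2 4 10 1 2]
2 | fire a3 | [8 2 3 4 10 1 2]
3 | fire a4 | [8 1 3 3 12 1 2]
4 | fire a5 | [8 3 3 3 12 1 0]
5 | fire a4 | [8 2 3 2 14 1 0]
6 | fire a4 | [8 1 3 1 16 1 0]
7 | fire a3 | [8 1 4 1 16 1 0]
8 | fire a6 | [10 4 4 1 16 0 0]

10 4 4 1 16 0 0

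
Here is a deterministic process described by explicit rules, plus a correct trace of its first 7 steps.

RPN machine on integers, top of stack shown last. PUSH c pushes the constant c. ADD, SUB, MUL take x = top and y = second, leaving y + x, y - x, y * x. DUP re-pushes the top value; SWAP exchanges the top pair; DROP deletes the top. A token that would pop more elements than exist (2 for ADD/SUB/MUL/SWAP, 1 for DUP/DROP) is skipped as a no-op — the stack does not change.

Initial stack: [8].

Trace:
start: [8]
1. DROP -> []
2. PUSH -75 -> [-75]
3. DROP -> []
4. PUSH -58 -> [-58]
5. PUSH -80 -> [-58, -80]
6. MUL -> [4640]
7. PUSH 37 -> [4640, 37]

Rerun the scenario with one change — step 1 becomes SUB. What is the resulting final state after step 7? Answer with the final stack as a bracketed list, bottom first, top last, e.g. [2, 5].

(re-executing from step 1 with the substitution; state before step 1: [8])
1. SUB -> [8]
2. PUSH -75 -> [8, -75]
3. DROP -> [8]
4. PUSH -58 -> [8, -58]
5. PUSH -80 -> [8, -58, -80]
6. MUL -> [8, 4640]
7. PUSH 37 -> [8, 4640, 37]

[8, 4640, 37]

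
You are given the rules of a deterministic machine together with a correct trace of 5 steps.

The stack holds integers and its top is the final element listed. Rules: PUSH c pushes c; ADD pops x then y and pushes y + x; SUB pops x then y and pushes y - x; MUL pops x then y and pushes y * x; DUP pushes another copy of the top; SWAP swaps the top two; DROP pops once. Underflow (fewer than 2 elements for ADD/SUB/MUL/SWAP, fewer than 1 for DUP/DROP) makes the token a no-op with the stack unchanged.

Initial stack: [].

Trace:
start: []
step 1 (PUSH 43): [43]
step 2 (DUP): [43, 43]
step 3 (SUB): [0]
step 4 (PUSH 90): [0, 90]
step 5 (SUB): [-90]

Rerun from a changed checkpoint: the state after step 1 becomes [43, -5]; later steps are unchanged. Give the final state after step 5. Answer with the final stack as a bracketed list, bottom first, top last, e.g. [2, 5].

state after step 1 := [43, -5]
step 2 (DUP): [43, -5, -5]
step 3 (SUB): [43, 0]
step 4 (PUSH 90): [43, 0, 90]
step 5 (SUB): [43, -90]

[43, -90]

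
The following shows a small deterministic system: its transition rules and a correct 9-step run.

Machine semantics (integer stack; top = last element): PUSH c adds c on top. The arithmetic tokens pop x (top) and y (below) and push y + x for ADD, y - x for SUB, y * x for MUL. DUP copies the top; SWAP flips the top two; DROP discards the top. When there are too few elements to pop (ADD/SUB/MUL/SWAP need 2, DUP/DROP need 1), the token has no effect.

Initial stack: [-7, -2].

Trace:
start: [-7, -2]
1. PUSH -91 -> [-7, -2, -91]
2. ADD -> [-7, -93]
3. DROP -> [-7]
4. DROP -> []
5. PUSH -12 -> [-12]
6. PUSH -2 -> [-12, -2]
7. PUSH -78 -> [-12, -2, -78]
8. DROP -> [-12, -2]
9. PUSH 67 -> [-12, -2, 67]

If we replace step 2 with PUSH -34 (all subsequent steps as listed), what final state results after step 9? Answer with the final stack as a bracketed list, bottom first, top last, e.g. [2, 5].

[-7, -2, -12, -2, 67]

(re-executing from step 2 with the substitution; state before step 2: [-7, -2, -91])
2. PUSH -34 -> [-7, -2, -91, -34]
3. DROP -> [-7, -2, -91]
4. DROP -> [-7, -2]
5. PUSH -12 -> [-7, -2, -12]
6. PUSH -2 -> [-7, -2, -12, -2]
7. PUSH -78 -> [-7, -2, -12, -2, -78]
8. DROP -> [-7, -2, -12, -2]
9. PUSH 67 -> [-7, -2, -12, -2, 67]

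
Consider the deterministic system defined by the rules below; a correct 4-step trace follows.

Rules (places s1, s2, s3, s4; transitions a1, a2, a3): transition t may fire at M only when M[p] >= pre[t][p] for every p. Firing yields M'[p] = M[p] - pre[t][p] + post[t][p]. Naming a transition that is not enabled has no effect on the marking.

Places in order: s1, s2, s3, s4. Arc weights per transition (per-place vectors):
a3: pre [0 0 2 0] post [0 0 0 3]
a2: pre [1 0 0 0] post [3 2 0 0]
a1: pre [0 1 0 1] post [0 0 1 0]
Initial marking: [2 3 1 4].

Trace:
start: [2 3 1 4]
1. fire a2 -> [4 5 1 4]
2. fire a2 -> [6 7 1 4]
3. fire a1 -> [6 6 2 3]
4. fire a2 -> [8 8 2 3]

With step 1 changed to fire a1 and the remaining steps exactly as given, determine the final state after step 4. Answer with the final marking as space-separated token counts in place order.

6 5 3 2

(re-executing from step 1 with the substitution; state before step 1: [2 3 1 4])
1. fire a1 -> [2 2 2 3]
2. fire a2 -> [4 4 2 3]
3. fire a1 -> [4 3 3 2]
4. fire a2 -> [6 5 3 2]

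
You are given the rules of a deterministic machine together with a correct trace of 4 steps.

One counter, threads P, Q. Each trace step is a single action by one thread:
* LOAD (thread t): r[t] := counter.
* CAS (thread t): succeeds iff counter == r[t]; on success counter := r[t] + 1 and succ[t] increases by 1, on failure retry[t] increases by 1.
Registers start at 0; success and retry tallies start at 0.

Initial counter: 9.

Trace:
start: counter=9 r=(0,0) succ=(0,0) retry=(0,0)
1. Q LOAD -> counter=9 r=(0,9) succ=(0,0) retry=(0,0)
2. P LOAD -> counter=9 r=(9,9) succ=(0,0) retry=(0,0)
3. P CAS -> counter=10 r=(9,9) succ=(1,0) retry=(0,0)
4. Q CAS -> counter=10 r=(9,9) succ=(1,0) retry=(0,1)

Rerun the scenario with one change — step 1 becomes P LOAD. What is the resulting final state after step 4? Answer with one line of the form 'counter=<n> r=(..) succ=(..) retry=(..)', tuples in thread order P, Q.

(re-executing from step 1 with the substitution; state before step 1: counter=9 r=(0,0) succ=(0,0) retry=(0,0))
1. P LOAD -> counter=9 r=(9,0) succ=(0,0) retry=(0,0)
2. P LOAD -> counter=9 r=(9,0) succ=(0,0) retry=(0,0)
3. P CAS -> counter=10 r=(9,0) succ=(1,0) retry=(0,0)
4. Q CAS -> counter=10 r=(9,0) succ=(1,0) retry=(0,1)

counter=10 r=(9,0) succ=(1,0) retry=(0,1)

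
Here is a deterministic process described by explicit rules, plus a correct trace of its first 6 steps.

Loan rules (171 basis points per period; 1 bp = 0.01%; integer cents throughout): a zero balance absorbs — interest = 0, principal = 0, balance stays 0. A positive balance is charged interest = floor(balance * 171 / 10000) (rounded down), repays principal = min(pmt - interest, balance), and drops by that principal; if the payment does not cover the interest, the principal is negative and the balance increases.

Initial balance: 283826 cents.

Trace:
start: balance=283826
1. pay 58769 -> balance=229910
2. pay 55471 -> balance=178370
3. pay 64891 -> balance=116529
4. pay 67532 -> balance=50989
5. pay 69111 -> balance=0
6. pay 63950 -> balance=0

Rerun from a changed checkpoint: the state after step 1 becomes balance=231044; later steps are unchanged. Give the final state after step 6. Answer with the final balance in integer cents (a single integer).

0

state after step 1 := balance=231044
2. pay 55471 -> balance=179523
3. pay 64891 -> balance=117701
4. pay 67532 -> balance=52181
5. pay 69111 -> balance=0
6. pay 63950 -> balance=0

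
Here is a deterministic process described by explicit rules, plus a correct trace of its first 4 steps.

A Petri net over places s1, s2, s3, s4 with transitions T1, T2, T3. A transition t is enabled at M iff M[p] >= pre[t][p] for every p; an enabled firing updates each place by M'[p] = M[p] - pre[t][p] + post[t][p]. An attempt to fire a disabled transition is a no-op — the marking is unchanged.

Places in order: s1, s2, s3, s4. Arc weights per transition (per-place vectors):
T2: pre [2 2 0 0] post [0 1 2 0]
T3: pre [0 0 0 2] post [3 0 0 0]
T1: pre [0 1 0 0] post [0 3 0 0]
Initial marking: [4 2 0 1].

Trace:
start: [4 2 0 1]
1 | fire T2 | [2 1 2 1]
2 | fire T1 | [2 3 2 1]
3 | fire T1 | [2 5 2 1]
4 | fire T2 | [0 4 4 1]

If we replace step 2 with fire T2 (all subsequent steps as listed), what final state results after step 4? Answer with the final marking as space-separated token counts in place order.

0 2 4 1

(re-executing from step 2 with the substitution; state before step 2: [2 1 2 1])
2 | fire T2 | [2 1 2 1]
3 | fire T1 | [2 3 2 1]
4 | fire T2 | [0 2 4 1]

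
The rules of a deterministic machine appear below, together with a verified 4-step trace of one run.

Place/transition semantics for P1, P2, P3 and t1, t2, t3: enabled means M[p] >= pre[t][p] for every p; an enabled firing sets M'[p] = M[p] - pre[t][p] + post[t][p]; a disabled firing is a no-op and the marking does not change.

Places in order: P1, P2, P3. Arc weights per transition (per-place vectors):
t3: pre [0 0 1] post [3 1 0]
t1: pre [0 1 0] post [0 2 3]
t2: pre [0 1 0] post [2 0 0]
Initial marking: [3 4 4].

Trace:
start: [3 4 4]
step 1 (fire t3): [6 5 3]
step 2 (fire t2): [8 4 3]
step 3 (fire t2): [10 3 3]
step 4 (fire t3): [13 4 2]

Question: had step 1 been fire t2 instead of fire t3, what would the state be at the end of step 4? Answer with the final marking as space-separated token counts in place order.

12 2 3

(re-executing from step 1 with the substitution; state before step 1: [3 4 4])
step 1 (fire t2): [5 3 4]
step 2 (fire t2): [7 2 4]
step 3 (fire t2): [9 1 4]
step 4 (fire t3): [12 2 3]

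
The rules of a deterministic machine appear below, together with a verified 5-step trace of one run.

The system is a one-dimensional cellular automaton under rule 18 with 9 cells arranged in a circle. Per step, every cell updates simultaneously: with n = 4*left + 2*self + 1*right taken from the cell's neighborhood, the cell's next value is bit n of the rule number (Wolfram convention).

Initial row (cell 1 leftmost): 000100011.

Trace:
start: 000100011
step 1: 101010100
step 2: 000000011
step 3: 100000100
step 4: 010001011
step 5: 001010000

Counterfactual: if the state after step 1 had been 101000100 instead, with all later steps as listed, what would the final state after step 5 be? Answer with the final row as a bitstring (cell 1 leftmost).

state after step 1 := 101000100
step 2: 000101011
step 3: 101000000
step 4: 000100001
step 5: 101010010

101010010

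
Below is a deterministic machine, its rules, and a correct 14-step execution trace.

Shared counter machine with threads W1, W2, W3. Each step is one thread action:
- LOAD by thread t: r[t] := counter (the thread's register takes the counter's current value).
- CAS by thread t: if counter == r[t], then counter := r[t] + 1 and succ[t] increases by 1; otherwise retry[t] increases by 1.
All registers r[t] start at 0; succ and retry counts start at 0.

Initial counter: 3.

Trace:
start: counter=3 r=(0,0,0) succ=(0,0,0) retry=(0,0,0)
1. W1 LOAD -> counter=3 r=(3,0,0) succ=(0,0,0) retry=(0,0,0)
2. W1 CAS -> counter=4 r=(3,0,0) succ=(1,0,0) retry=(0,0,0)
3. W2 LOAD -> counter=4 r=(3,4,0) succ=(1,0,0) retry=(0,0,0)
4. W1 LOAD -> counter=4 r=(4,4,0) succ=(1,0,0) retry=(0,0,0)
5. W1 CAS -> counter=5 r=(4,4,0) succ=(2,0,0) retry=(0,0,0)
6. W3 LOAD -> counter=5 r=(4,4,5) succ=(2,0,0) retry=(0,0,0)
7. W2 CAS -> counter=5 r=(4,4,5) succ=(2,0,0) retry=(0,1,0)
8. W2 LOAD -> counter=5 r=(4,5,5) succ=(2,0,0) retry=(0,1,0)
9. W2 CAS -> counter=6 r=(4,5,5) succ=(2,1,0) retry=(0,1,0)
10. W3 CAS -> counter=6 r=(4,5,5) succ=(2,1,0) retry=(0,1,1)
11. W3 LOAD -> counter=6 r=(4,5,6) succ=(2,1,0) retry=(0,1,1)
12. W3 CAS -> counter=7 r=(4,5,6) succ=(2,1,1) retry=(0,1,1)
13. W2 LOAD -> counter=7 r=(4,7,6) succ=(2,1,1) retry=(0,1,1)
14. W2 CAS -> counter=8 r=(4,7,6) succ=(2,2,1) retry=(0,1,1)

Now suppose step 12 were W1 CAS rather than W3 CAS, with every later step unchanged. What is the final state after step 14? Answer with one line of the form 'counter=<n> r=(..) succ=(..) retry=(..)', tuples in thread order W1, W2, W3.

(re-executing from step 12 with the substitution; state before step 12: counter=6 r=(4,5,6) succ=(2,1,0) retry=(0,1,1))
12. W1 CAS -> counter=6 r=(4,5,6) succ=(2,1,0) retry=(1,1,1)
13. W2 LOAD -> counter=6 r=(4,6,6) succ=(2,1,0) retry=(1,1,1)
14. W2 CAS -> counter=7 r=(4,6,6) succ=(2,2,0) retry=(1,1,1)

counter=7 r=(4,6,6) succ=(2,2,0) retry=(1,1,1)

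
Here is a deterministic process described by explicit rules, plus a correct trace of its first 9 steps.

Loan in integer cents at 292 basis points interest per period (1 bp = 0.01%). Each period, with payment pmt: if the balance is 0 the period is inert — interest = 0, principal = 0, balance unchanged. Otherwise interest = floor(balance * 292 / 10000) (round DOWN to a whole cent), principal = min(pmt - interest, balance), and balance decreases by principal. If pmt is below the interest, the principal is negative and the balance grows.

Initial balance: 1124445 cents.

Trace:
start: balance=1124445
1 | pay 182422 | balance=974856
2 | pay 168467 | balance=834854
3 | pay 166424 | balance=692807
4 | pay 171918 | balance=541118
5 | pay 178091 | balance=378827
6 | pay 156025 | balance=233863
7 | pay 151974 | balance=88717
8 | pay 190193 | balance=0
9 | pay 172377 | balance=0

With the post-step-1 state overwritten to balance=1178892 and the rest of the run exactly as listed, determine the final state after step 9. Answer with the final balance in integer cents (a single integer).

0

state after step 1 := balance=1178892
2 | pay 168467 | balance=1044848
3 | pay 166424 | balance=908933
4 | pay 171918 | balance=763555
5 | pay 178091 | balance=607759
6 | pay 156025 | balance=469480
7 | pay 151974 | balance=331214
8 | pay 190193 | balance=150692
9 | pay 172377 | balance=0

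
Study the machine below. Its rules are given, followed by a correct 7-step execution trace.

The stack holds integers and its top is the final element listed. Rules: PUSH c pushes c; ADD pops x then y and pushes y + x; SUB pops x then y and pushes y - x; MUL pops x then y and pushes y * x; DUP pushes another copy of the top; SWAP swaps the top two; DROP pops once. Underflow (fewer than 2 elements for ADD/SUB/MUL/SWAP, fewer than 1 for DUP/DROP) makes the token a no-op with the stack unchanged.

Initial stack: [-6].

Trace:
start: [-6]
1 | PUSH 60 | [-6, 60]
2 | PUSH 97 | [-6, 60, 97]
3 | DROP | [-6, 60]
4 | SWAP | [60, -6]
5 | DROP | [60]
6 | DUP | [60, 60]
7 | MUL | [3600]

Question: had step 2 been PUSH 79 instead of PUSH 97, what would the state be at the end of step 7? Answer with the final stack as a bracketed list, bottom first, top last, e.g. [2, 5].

(re-executing from step 2 with the substitution; state before step 2: [-6, 60])
2 | PUSH 79 | [-6, 60, 79]
3 | DROP | [-6, 60]
4 | SWAP | [60, -6]
5 | DROP | [60]
6 | DUP | [60, 60]
7 | MUL | [3600]

[3600]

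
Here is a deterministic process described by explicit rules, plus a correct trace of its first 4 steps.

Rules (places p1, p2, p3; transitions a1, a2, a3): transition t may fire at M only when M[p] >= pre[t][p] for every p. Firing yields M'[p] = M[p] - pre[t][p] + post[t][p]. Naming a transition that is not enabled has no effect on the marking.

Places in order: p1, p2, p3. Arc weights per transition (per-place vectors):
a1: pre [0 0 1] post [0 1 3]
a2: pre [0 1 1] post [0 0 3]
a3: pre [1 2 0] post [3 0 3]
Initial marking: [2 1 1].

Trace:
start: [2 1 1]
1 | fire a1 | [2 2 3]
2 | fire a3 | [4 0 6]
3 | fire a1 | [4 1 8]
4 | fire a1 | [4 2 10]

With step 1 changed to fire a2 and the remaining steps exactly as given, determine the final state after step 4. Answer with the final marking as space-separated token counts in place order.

2 2 7

(re-executing from step 1 with the substitution; state before step 1: [2 1 1])
1 | fire a2 | [2 0 3]
2 | fire a3 | [2 0 3]
3 | fire a1 | [2 1 5]
4 | fire a1 | [2 2 7]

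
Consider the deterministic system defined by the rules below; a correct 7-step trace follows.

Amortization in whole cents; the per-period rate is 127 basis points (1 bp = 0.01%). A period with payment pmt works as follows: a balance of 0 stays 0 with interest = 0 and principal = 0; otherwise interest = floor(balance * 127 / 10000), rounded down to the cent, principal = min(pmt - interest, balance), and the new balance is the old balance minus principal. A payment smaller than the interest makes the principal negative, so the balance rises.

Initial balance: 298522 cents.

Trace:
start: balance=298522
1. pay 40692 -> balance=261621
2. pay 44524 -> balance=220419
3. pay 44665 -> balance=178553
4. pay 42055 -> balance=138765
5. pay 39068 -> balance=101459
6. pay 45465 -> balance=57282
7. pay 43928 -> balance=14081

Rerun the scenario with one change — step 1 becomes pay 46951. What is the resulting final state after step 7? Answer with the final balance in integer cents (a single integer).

(re-executing from step 1 with the substitution; state before step 1: balance=298522)
1. pay 46951 -> balance=255362
2. pay 44524 -> balance=214081
3. pay 44665 -> balance=172134
4. pay 42055 -> balance=132265
5. pay 39068 -> balance=94876
6. pay 45465 -> balance=50615
7. pay 43928 -> balance=7329

7329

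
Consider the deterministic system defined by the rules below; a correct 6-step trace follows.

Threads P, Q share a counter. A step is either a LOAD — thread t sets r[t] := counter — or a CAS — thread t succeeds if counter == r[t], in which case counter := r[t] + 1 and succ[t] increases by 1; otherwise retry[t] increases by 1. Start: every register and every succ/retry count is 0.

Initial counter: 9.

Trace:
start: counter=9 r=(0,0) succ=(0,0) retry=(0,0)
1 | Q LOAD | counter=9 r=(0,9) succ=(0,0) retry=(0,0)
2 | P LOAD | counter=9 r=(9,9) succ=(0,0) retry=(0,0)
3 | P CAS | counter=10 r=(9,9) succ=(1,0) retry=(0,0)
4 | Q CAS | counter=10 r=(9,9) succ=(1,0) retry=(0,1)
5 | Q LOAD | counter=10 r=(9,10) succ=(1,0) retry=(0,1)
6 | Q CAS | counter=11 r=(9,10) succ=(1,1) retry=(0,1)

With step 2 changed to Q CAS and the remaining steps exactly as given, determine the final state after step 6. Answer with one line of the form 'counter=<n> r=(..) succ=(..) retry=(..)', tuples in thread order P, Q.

(re-executing from step 2 with the substitution; state before step 2: counter=9 r=(0,9) succ=(0,0) retry=(0,0))
2 | Q CAS | counter=10 r=(0,9) succ=(0,1) retry=(0,0)
3 | P CAS | counter=10 r=(0,9) succ=(0,1) retry=(1,0)
4 | Q CAS | counter=10 r=(0,9) succ=(0,1) retry=(1,1)
5 | Q LOAD | counter=10 r=(0,10) succ=(0,1) retry=(1,1)
6 | Q CAS | counter=11 r=(0,10) succ=(0,2) retry=(1,1)

counter=11 r=(0,10) succ=(0,2) retry=(1,1)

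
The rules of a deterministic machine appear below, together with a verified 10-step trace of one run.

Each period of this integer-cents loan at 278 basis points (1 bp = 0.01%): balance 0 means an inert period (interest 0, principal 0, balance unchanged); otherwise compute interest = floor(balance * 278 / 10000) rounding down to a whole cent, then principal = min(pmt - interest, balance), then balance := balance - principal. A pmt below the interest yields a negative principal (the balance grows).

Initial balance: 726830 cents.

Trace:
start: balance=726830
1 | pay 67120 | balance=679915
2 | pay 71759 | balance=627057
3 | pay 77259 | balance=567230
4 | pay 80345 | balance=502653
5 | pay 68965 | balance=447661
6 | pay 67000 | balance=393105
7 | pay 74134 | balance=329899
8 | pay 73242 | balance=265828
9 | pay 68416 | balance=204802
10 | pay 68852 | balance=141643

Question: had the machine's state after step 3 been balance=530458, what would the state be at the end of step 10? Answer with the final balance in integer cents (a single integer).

97091

state after step 3 := balance=530458
4 | pay 80345 | balance=464859
5 | pay 68965 | balance=408817
6 | pay 67000 | balance=353182
7 | pay 74134 | balance=288866
8 | pay 73242 | balance=223654
9 | pay 68416 | balance=161455
10 | pay 68852 | balance=97091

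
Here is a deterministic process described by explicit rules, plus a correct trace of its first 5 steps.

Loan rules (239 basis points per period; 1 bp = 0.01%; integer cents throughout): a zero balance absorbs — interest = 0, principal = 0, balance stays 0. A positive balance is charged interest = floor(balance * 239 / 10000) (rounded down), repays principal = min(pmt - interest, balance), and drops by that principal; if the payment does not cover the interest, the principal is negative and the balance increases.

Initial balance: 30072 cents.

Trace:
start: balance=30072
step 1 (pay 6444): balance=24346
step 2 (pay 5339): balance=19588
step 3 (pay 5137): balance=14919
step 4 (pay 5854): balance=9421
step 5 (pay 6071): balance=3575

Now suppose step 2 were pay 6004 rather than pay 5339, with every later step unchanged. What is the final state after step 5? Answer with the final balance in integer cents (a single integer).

(re-executing from step 2 with the substitution; state before step 2: balance=24346)
step 2 (pay 6004): balance=18923
step 3 (pay 5137): balance=14238
step 4 (pay 5854): balance=8724
step 5 (pay 6071): balance=2861

2861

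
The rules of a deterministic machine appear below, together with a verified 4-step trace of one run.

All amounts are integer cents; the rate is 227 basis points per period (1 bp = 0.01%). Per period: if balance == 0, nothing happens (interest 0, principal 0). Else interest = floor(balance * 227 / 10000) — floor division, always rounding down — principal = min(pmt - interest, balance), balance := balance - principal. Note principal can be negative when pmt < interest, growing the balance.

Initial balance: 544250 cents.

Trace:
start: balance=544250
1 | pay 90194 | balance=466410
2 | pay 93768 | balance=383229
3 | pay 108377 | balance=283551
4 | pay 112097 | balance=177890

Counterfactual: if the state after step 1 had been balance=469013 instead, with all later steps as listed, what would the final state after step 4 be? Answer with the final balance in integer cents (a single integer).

180674

state after step 1 := balance=469013
2 | pay 93768 | balance=385891
3 | pay 108377 | balance=286273
4 | pay 112097 | balance=180674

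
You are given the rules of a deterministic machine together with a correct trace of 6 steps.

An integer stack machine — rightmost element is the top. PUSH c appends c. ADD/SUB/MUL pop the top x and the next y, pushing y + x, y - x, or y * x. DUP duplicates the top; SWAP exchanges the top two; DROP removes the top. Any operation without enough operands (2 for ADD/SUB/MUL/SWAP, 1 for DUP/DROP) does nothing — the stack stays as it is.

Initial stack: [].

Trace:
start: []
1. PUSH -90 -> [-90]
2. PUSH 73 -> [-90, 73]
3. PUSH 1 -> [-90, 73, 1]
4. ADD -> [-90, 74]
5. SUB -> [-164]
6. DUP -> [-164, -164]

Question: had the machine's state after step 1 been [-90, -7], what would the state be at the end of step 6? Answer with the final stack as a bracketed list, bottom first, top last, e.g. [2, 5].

state after step 1 := [-90, -7]
2. PUSH 73 -> [-90, -7, 73]
3. PUSH 1 -> [-90, -7, 73, 1]
4. ADD -> [-90, -7, 74]
5. SUB -> [-90, -81]
6. DUP -> [-90, -81, -81]

[-90, -81, -81]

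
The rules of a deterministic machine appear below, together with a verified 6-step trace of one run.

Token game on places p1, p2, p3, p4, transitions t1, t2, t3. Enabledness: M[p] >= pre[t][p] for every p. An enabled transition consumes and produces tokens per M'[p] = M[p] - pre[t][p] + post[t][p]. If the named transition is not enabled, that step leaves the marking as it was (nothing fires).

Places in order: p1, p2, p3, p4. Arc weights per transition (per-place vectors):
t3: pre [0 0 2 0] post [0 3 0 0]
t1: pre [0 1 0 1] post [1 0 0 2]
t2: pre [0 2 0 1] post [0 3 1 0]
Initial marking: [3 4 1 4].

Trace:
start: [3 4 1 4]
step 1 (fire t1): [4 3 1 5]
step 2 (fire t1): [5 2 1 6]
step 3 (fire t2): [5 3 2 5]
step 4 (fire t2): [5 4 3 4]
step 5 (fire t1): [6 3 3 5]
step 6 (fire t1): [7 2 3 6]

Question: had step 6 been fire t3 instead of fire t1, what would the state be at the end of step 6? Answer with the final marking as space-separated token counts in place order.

(re-executing from step 6 with the substitution; state before step 6: [6 3 3 5])
step 6 (fire t3): [6 6 1 5]

6 6 1 5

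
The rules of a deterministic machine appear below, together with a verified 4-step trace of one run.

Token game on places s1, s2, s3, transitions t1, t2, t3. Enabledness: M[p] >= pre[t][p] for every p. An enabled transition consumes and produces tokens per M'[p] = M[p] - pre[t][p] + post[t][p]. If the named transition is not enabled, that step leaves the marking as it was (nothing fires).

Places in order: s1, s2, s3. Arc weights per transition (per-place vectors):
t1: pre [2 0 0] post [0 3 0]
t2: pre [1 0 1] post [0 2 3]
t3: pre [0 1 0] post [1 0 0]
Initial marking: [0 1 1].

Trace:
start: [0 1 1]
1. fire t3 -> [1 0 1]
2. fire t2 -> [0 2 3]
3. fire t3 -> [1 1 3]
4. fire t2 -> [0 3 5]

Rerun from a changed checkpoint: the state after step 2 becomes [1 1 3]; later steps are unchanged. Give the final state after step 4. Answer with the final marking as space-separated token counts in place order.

1 2 5

state after step 2 := [1 1 3]
3. fire t3 -> [2 0 3]
4. fire t2 -> [1 2 5]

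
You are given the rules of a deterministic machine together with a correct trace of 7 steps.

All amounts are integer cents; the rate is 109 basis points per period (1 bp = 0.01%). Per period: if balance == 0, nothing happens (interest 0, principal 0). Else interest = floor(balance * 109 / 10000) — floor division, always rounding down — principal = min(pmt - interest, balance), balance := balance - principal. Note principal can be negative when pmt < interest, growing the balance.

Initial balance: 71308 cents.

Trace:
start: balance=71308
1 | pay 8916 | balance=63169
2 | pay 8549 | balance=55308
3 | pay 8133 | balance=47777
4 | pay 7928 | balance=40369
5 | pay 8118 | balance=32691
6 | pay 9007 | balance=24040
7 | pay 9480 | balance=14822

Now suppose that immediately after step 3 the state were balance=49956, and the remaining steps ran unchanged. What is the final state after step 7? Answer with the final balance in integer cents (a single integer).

state after step 3 := balance=49956
4 | pay 7928 | balance=42572
5 | pay 8118 | balance=34918
6 | pay 9007 | balance=26291
7 | pay 9480 | balance=17097

17097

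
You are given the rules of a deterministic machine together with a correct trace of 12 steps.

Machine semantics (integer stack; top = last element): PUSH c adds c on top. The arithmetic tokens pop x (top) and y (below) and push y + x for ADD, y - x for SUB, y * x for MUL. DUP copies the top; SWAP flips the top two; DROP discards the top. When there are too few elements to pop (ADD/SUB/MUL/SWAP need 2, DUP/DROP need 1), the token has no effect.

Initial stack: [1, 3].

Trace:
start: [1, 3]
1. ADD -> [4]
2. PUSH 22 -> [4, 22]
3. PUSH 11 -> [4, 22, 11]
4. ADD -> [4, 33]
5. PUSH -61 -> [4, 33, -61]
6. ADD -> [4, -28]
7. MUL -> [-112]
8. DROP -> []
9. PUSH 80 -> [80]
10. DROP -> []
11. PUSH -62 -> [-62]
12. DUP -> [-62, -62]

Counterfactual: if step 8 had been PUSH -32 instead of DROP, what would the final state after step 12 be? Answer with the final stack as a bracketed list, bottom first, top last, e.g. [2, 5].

[-112, -32, -62, -62]

(re-executing from step 8 with the substitution; state before step 8: [-112])
8. PUSH -32 -> [-112, -32]
9. PUSH 80 -> [-112, -32, 80]
10. DROP -> [-112, -32]
11. PUSH -62 -> [-112, -32, -62]
12. DUP -> [-112, -32, -62, -62]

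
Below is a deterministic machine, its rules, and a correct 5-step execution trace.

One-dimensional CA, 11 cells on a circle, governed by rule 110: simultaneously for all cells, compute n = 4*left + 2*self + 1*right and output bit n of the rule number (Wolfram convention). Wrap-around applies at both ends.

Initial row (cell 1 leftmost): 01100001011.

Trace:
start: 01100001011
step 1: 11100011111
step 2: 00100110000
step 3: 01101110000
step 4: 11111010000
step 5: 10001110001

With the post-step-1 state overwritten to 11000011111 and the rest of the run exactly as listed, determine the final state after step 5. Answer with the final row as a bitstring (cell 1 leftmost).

state after step 1 := 11000011111
step 2: 01000110000
step 3: 11001110000
step 4: 11011010001
step 5: 01111110011

01111110011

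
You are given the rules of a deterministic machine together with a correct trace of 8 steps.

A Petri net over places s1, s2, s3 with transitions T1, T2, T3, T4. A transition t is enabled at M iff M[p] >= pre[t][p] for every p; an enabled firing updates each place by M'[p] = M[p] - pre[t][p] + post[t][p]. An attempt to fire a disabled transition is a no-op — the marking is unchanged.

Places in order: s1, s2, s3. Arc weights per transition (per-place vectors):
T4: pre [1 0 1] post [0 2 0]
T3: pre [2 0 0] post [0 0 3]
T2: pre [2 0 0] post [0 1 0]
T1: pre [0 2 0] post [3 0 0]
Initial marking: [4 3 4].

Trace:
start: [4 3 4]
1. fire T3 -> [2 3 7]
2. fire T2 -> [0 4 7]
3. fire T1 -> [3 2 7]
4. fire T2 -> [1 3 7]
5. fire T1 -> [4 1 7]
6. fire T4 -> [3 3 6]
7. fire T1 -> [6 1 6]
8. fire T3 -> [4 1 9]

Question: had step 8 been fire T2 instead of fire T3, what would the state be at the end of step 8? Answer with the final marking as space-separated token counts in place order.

(re-executing from step 8 with the substitution; state before step 8: [6 1 6])
8. fire T2 -> [4 2 6]

4 2 6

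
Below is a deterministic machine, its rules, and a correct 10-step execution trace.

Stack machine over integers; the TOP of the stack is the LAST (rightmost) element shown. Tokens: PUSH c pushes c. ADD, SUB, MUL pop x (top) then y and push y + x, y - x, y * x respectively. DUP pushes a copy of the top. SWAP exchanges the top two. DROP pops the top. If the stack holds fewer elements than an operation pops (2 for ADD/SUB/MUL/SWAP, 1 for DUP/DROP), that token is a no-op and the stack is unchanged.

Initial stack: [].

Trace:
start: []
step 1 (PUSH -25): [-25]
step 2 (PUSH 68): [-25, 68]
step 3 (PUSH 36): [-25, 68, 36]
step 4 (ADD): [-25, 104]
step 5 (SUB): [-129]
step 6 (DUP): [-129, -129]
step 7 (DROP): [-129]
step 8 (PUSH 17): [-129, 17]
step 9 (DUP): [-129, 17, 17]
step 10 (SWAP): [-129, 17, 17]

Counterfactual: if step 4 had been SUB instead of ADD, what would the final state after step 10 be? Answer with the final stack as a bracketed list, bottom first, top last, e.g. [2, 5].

[-57, 17, 17]

(re-executing from step 4 with the substitution; state before step 4: [-25, 68, 36])
step 4 (SUB): [-25, 32]
step 5 (SUB): [-57]
step 6 (DUP): [-57, -57]
step 7 (DROP): [-57]
step 8 (PUSH 17): [-57, 17]
step 9 (DUP): [-57, 17, 17]
step 10 (SWAP): [-57, 17, 17]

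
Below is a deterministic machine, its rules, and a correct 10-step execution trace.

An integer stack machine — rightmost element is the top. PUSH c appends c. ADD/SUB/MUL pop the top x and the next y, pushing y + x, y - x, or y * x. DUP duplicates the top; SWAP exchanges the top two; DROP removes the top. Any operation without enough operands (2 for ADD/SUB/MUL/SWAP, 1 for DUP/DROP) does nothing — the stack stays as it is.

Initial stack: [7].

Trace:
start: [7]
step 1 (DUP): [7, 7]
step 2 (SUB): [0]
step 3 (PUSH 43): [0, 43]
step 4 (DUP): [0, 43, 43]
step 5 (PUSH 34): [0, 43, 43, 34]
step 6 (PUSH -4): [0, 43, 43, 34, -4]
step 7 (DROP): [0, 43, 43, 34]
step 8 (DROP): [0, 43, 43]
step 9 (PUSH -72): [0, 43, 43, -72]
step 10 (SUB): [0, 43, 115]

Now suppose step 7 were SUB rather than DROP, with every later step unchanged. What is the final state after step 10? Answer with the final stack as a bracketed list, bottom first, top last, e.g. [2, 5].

(re-executing from step 7 with the substitution; state before step 7: [0, 43, 43, 34, -4])
step 7 (SUB): [0, 43, 43, 38]
step 8 (DROP): [0, 43, 43]
step 9 (PUSH -72): [0, 43, 43, -72]
step 10 (SUB): [0, 43, 115]

[0, 43, 115]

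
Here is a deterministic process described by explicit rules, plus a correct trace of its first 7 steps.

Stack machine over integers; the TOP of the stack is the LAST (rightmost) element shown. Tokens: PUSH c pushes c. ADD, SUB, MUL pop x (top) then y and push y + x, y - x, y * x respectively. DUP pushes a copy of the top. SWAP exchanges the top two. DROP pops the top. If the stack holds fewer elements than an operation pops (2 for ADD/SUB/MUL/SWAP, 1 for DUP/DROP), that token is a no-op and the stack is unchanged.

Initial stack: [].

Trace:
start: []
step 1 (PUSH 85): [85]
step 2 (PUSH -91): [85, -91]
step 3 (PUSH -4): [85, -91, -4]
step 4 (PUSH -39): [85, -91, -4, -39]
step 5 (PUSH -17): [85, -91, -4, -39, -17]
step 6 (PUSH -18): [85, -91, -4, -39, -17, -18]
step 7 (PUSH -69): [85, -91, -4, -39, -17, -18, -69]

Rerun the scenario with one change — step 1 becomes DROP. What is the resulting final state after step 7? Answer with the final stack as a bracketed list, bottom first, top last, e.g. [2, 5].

[-91, -4, -39, -17, -18, -69]

(re-executing from step 1 with the substitution; state before step 1: [])
step 1 (DROP): []
step 2 (PUSH -91): [-91]
step 3 (PUSH -4): [-91, -4]
step 4 (PUSH -39): [-91, -4, -39]
step 5 (PUSH -17): [-91, -4, -39, -17]
step 6 (PUSH -18): [-91, -4, -39, -17, -18]
step 7 (PUSH -69): [-91, -4, -39, -17, -18, -69]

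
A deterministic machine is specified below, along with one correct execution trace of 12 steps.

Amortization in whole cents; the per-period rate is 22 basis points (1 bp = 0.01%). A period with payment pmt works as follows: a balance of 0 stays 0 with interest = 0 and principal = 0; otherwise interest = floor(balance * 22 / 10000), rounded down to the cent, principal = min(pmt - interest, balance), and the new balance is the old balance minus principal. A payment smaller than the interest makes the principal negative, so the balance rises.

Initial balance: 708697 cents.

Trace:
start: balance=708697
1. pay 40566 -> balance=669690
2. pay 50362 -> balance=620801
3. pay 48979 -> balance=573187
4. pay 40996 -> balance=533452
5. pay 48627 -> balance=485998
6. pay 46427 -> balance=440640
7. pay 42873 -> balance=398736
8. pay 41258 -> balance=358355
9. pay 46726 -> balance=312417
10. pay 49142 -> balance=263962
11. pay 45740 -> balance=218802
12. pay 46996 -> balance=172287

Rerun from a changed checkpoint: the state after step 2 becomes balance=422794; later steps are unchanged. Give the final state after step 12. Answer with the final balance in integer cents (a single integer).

state after step 2 := balance=422794
3. pay 48979 -> balance=374745
4. pay 40996 -> balance=334573
5. pay 48627 -> balance=286682
6. pay 46427 -> balance=240885
7. pay 42873 -> balance=198541
8. pay 41258 -> balance=157719
9. pay 46726 -> balance=111339
10. pay 49142 -> balance=62441
11. pay 45740 -> balance=16838
12. pay 46996 -> balance=0

0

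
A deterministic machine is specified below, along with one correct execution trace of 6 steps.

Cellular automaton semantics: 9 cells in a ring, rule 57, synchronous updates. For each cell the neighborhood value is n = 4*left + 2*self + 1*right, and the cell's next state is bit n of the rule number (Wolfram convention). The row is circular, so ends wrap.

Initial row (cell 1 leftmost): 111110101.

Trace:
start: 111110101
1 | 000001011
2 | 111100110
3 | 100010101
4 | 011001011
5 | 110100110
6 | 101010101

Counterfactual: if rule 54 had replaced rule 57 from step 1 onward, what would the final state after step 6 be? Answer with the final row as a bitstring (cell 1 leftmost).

(re-executing steps 1..6 under rule 54; state before step 1: 111110101)
1 | 000001110
2 | 000010001
3 | 100111011
4 | 011000100
5 | 100101110
6 | 111110001

111110001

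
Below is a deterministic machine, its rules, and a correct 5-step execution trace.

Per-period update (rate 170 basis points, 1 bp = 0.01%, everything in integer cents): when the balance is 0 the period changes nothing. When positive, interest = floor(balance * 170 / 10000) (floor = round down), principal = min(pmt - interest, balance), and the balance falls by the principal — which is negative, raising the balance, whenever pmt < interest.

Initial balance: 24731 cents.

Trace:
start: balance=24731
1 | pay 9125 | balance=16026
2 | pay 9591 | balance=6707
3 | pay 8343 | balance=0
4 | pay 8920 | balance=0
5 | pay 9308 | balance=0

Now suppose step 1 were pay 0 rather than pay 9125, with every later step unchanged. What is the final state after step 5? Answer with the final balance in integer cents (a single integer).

0

(re-executing from step 1 with the substitution; state before step 1: balance=24731)
1 | pay 0 | balance=25151
2 | pay 9591 | balance=15987
3 | pay 8343 | balance=7915
4 | pay 8920 | balance=0
5 | pay 9308 | balance=0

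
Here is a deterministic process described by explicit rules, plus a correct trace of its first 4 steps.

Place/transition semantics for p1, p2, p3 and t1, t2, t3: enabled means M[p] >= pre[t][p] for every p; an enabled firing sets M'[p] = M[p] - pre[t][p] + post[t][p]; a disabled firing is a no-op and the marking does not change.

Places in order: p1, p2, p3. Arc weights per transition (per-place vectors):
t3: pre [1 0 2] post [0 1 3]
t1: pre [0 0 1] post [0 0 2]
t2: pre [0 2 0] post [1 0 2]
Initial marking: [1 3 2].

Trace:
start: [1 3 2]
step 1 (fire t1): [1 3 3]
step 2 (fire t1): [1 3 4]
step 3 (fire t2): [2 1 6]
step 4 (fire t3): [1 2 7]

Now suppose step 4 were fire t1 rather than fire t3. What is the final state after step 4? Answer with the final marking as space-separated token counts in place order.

2 1 7

(re-executing from step 4 with the substitution; state before step 4: [2 1 6])
step 4 (fire t1): [2 1 7]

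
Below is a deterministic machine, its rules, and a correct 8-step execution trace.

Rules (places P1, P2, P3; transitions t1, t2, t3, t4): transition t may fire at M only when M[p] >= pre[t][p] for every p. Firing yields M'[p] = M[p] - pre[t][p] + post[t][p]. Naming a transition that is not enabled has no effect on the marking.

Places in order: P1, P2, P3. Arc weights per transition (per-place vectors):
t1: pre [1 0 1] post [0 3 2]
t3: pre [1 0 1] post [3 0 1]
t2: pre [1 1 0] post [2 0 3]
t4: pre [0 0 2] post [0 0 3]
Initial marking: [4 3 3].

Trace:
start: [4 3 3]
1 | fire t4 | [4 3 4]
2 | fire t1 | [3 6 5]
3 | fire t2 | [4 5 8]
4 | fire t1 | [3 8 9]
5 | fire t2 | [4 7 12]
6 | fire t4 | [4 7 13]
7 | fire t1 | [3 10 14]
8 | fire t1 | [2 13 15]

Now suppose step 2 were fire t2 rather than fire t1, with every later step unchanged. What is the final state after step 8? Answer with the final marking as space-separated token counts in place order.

(re-executing from step 2 with the substitution; state before step 2: [4 3 4])
2 | fire t2 | [5 2 7]
3 | fire t2 | [6 1 10]
4 | fire t1 | [5 4 11]
5 | fire t2 | [6 3 14]
6 | fire t4 | [6 3 15]
7 | fire t1 | [5 6 16]
8 | fire t1 | [4 9 17]

4 9 17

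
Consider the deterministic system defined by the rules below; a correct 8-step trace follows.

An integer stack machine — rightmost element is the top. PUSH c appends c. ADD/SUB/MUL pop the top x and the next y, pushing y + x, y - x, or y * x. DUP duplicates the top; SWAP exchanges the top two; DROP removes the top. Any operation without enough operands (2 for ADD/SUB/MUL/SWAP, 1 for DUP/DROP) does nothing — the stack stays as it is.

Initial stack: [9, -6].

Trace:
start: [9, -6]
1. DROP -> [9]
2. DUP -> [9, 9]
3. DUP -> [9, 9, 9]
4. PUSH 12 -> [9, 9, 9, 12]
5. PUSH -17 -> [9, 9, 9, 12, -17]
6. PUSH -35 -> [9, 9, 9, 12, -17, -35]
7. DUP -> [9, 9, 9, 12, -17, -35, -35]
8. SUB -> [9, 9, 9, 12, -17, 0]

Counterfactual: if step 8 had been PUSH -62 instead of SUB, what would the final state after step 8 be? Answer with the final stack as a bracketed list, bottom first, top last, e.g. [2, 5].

[9, 9, 9, 12, -17, -35, -35, -62]

(re-executing from step 8 with the substitution; state before step 8: [9, 9, 9, 12, -17, -35, -35])
8. PUSH -62 -> [9, 9, 9, 12, -17, -35, -35, -62]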